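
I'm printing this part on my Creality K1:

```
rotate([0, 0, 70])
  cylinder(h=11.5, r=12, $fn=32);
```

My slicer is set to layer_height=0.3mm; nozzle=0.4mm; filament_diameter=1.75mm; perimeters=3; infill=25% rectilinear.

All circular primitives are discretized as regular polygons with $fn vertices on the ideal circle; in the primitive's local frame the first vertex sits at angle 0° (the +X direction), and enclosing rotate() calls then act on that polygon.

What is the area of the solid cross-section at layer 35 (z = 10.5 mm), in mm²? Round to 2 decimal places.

449.49 mm²

At z = 10.5 mm: the r=12 cylinder contributes a regular 32-gon of circumradius 12 (area = (32/2)·12.000²·sin(360°/32) = 449.49 mm²); (rotated 70° about Z; rotation is an isometry so areas/perimeters/island counts are preserved). Overall, the cross-section is a single solid region. Net area = 449.49 mm².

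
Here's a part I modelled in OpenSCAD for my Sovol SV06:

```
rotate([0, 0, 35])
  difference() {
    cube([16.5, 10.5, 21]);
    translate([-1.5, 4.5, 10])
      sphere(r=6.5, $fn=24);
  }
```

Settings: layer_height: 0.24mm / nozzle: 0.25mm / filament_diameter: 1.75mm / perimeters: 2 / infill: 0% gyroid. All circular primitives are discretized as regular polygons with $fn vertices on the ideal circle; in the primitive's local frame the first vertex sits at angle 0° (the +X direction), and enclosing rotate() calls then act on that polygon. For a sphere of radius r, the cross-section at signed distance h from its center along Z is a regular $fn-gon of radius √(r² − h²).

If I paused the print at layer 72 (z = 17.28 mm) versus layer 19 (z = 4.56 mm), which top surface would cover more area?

layer 72 (z = 17.28 mm)

Layer 72 (z = 17.28): the cube (footprint 16.5×10.5) is included at this height (area 173.25 mm²); the sphere at (-1.5, 4.5) does not reach this height (|z−center|=7.280 > r=6.5); Subtracting the remaining from the first: none of the subtracted shapes is present at this height, so the 16.5×10.5 cube is unchanged — area = 173.25 mm²; (rotated 35° about Z; rotation is an isometry so areas/perimeters/island counts are preserved). So its area = 173.25 mm². Layer 19 (z = 4.56): the cube is present — its section is the full 16.5×10.5 rectangle (area 173.25 mm²); the sphere at (-1.5, 4.5): section is a regular 24-gon, circumradius = √(r²−h²) = √(6.5²−5.44²) = 3.558 (area = (24/2)·3.558²·sin(360°/24) = 39.31 mm²); Subtracting the remaining from the first: starting from the 16.5×10.5 cube (173.25 mm²), the r=6.5 sphere at (-1.5, 4.5) partially overlaps it — only the 9.37 mm² overlap (of its 39.31 mm²) is removed, clipping the outline — area = 163.88 mm²; (whole slice rotated 35° about Z — lengths, areas and connectivity unchanged). So its area = 163.88 mm². Layer 72 is larger (173.25 vs 163.88 mm²).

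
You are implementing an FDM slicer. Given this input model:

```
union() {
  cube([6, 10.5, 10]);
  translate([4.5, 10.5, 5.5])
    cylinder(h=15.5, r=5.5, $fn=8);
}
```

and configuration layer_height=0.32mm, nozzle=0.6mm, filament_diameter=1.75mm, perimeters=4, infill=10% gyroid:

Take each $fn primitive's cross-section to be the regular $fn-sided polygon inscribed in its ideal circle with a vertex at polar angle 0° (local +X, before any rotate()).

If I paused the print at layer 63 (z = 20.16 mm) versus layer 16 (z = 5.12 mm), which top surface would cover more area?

Layer 63 (z = 20.16): the cube does not reach this height (z outside [0, 10]); the r=5.5 cylinder at (4.5, 10.5) contributes a regular 8-gon of circumradius 5.5 (area = (8/2)·5.500²·sin(360°/8) = 85.56 mm²); Merging all regions: only the r=5.5 cylinder at (4.5, 10.5) is present, so the union is just that shape — area = 85.56 mm². So its area = 85.56 mm². Layer 16 (z = 5.12): the cube (footprint 6×10.5) is included at this height (area 63.00 mm²); the cylinder at (4.5, 10.5) does not reach this height (z outside [5.5, 21]); Combining (union): only the 6×10.5 cube is present, so the union is just that shape — area = 63.00 mm². So its area = 63.00 mm². Layer 63 is larger (85.56 vs 63.00 mm²).

layer 63 (z = 20.16 mm)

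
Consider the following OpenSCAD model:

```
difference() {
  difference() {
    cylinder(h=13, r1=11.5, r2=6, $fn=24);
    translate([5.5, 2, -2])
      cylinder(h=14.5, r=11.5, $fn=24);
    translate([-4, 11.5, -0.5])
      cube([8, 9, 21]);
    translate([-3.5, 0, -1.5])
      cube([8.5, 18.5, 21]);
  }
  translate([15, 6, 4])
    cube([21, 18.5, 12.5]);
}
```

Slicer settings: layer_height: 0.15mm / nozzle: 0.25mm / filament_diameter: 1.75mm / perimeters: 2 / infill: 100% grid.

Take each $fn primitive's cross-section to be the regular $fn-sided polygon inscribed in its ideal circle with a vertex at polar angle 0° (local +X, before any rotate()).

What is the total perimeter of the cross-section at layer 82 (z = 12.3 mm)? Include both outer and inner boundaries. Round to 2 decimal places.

At z = 12.3 mm: the cone contributes a regular 24-gon of circumradius 6.296 (interpolated between r1=11.5 and r2=6 at t=0.946) (perimeter = 2·24·6.296·sin(180°/24) = 39.45 mm); the r=11.5 cylinder at (5.5, 2) gives a regular 24-gon of circumradius 11.5 (constant along its height) (perimeter = 2·24·11.500·sin(180°/24) = 72.05 mm); the 8×9 cube at (-4, 11.5) contributes its full rectangle (perimeter 34.00 mm); the cube at (-3.5, 0) is present — its section is the full 8.5×18.5 rectangle (perimeter 54.00 mm); Subtracting the remaining from the first: starting from the cone, the r=11.5 cylinder at (5.5, 2) partially overlaps it — only the 119.42 mm² overlap (of its 410.75 mm²) is removed, clipping the outline; the 8×9 cube at (-4, 11.5) misses the remaining region (no effect); the 8.5×18.5 cube at (-3.5, 0) misses the remaining region (no effect) — boundary = 16.47 mm; the cube at (15, 6) is present — its section is the full 21×18.5 rectangle (perimeter 79.00 mm); After the difference (first − rest): starting from the result so far, the 21×18.5 cube at (15, 6) misses the remaining region (no effect) — boundary = 16.47 mm. Overall, the cross-section is a single solid region. Total boundary length (outer) = 16.47 mm.

16.47 mm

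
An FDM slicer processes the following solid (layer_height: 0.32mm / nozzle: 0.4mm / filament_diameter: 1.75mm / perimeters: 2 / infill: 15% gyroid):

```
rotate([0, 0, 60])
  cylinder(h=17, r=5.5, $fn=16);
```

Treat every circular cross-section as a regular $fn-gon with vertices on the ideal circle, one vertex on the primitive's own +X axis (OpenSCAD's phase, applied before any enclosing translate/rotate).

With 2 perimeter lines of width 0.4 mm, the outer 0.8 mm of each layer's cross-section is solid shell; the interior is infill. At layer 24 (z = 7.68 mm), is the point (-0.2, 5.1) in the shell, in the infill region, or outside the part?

shell

At z = 7.68 mm: the r=5.5 cylinder gives a regular 16-gon of circumradius 5.5 (constant along its height); (whole slice rotated 60° about Z — lengths, areas and connectivity unchanged). Overall, the cross-section is a single solid region. Undo the 60° rotation: the query point maps to (4.317, 2.723) in the un-rotated model frame. The nearest boundary edge runs (5.08, 2.10)→(3.89, 3.89); distance from the point to it = 0.29 mm. The point is inside the cross-section, 0.29 mm from the nearest boundary — within the 0.8 mm shell band (2 × 0.4).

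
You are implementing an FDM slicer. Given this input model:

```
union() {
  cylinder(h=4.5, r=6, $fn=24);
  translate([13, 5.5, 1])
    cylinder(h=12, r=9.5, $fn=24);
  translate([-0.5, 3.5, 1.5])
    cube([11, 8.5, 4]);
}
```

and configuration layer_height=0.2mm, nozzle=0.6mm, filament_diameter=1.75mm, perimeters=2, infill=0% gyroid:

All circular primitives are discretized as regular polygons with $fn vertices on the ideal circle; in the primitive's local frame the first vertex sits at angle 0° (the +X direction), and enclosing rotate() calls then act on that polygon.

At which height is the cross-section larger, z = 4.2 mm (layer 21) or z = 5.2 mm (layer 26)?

Layer 21 (z = 4.2): the r=6 cylinder gives a regular 24-gon of circumradius 6 (constant along its height) (area = (24/2)·6.000²·sin(360°/24) = 111.81 mm²); the r=9.5 cylinder at (13, 5.5) gives a regular 24-gon of circumradius 9.5 (constant along its height) (area = (24/2)·9.500²·sin(360°/24) = 280.30 mm²); the 11×8.5 cube at (-0.5, 3.5) contributes its full rectangle (area 93.50 mm²); Combining (union): the regions partially overlap — summed areas 485.61 mm² minus the doubly-counted overlap 67.65 mm² gives 417.97 mm² — area = 417.97 mm². So its area = 417.97 mm². Layer 26 (z = 5.2): the cylinder is not intersected at this z (z outside [0, 4.5]); the cylinder at (13, 5.5): section is a regular 24-gon, circumradius r=9.5 (area = (24/2)·9.500²·sin(360°/24) = 280.30 mm²); the cube at (-0.5, 3.5) (footprint 11×8.5) is included at this height (area 93.50 mm²); Merging all regions: the regions partially overlap — summed areas 373.80 mm² minus the doubly-counted overlap 53.61 mm² gives 320.19 mm² — area = 320.19 mm². So its area = 320.19 mm². Layer 21 is larger (417.97 vs 320.19 mm²).

layer 21 (z = 4.2 mm)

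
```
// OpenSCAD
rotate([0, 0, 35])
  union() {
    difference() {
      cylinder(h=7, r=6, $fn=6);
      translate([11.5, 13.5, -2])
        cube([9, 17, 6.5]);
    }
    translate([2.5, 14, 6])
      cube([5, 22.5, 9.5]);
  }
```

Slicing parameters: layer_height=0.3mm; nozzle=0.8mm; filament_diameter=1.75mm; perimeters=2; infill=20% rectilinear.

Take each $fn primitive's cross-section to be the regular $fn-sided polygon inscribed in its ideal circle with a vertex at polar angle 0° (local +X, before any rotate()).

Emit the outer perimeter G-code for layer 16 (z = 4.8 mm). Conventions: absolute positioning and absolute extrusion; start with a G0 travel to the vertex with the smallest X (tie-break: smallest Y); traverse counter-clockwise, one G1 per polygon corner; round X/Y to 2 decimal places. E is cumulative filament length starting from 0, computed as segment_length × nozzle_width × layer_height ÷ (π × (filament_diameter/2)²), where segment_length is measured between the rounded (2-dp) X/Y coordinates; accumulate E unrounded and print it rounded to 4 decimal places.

At z = 4.8 mm: the r=6 cylinder gives a regular 6-gon of circumradius 6 (constant along its height); the cube at (11.5, 13.5) does not reach this height (z outside [-2, 4.5]); Taking the first minus the rest: none of the subtracted shapes is present at this height, so the r=6 cylinder is unchanged — 1 connected region; the cube at (2.5, 14) is absent (z outside [6, 15.5]); Merging all regions: only the result so far is present, so the union is just that shape — 1 connected region; (whole slice rotated 35° about Z — lengths, areas and connectivity unchanged). The outline is a single polygon with 6 vertices. Extrusion per mm of travel: 0.8 × 0.3 / (π × 0.875²) = 0.099780. Accumulating E over each segment gives final E = 3.5924.

G0 X-5.44 Y2.54 Z4.80
G1 X-4.91 Y-3.44 E0.5990
G1 X0.52 Y-5.98 E1.1972
G1 X5.44 Y-2.54 E1.7962
G1 X4.91 Y3.44 E2.3952
G1 X-0.52 Y5.98 E2.9934
G1 X-5.44 Y2.54 E3.5924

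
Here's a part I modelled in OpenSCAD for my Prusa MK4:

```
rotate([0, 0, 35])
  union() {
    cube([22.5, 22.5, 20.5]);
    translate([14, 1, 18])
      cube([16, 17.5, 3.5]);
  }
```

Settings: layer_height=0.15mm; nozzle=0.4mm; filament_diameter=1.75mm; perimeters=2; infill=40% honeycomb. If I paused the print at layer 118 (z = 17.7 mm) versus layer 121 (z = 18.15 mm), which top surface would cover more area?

Layer 118 (z = 17.7): the cube (footprint 22.5×22.5) is included at this height (area 506.25 mm²); the cube at (14, 1) does not reach this height (z outside [18, 21.5]); Merging all regions: only the 22.5×22.5 cube is present, so the union is just that shape — area = 506.25 mm²; (rotated 35° about Z; rotation is an isometry so areas/perimeters/island counts are preserved). So its area = 506.25 mm². Layer 121 (z = 18.15): the cube (footprint 22.5×22.5) is included at this height (area 506.25 mm²); the cube at (14, 1) is present — its section is the full 16×17.5 rectangle (area 280.00 mm²); Taking the union: the regions partially overlap — summed areas 786.25 mm² minus the doubly-counted overlap 148.75 mm² gives 637.50 mm² — area = 637.50 mm²; (rotated 35° about Z; rotation is an isometry so areas/perimeters/island counts are preserved). So its area = 637.50 mm². Layer 121 is larger (637.50 vs 506.25 mm²).

layer 121 (z = 18.15 mm)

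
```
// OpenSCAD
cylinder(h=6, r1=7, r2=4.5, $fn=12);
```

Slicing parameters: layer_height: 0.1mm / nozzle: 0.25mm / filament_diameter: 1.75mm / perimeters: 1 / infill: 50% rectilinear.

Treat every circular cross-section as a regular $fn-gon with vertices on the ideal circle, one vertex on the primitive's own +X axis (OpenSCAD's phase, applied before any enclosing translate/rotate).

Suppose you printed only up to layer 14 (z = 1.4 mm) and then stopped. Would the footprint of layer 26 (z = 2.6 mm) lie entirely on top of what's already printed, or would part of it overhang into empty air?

entirely on top

Compare the two slices. At z = 1.4: the cone (r1=7→r2=4.5) has section circumradius 6.417 here — a regular 12-gon (area = (12/2)·6.417²·sin(360°/12) = 123.52 mm²). At z = 2.6: the cone contributes a regular 12-gon of circumradius 5.917 (interpolated between r1=7 and r2=4.5 at t=0.433) (area = (12/2)·5.917²·sin(360°/12) = 105.02 mm²). Checking containment: the cross-section at z = 2.6 is a subset of the cross-section at z = 1.4.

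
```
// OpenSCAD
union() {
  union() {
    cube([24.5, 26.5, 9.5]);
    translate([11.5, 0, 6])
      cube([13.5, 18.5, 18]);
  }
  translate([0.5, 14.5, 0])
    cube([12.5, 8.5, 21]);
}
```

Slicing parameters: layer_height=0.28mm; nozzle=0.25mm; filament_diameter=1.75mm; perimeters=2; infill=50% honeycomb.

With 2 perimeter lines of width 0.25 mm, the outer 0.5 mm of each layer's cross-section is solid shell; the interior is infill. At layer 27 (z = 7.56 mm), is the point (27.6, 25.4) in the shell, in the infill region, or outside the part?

At z = 7.56 mm: the 24.5×26.5 cube contributes its full rectangle; the 13.5×18.5 cube at (11.5, 0) contributes its full rectangle; Taking the union: the regions partially overlap (shared area 240.50 mm²), so overlapping operands fuse into one piece — 1 connected region; the cube at (0.5, 14.5) is present — its section is the full 12.5×8.5 rectangle; Merging all regions: the 12.5×8.5 cube at (0.5, 14.5) lies entirely inside that combined region, so the union is just that combined region — 1 connected region. Overall, the cross-section is a single solid region. The nearest boundary edge runs (24.50, 26.50)→(24.50, 18.50); distance from the point to it = 3.10 mm. The point is not inside any of the regions above, so it lies outside the cross-section (3.10 mm from the nearest boundary).

outside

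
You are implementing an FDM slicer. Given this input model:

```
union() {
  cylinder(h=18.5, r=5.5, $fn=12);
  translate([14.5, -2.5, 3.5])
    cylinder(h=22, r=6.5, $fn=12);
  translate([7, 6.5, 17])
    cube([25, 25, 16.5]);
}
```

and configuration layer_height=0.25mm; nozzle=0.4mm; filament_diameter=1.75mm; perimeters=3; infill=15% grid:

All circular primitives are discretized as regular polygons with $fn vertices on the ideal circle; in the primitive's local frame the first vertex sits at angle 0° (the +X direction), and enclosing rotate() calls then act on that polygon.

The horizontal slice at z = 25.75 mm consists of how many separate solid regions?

At z = 25.75 mm: the cylinder is not intersected at this z (z outside [0, 18.5]); the cylinder at (14.5, -2.5) does not reach this height (z outside [3.5, 25.5]); the cube at (7, 6.5) is present — its section is the full 25×25 rectangle; Combining (union): only the 25×25 cube at (7, 6.5) is present, so the union is just that shape — 1 connected region. The result has 1 disconnected region.

1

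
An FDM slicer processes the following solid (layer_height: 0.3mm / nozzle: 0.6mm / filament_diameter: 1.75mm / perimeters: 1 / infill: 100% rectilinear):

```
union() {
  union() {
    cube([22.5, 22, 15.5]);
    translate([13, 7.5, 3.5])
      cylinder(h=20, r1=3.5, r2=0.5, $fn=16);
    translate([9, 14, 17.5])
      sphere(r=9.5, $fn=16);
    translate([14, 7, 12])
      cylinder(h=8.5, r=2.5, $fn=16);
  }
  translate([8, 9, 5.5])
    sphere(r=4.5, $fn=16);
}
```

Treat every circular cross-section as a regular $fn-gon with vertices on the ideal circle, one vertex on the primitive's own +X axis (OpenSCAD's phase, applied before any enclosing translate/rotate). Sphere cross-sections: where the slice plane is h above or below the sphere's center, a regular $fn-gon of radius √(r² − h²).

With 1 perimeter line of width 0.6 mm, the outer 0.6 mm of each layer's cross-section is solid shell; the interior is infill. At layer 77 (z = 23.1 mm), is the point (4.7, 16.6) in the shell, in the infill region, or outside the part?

infill

At z = 23.1 mm: the cube is absent (z outside [0, 15.5]); the cone at (13, 7.5) (r1=3.5→r2=0.5) has section circumradius 0.560 here — a regular 16-gon; the r=9.5 sphere at (9, 14) slices to a regular 16-gon of circumradius 7.674 (√(r²−h²) with h=5.6 from center); the cylinder at (14, 7) does not reach this height (z outside [12, 20.5]); Taking the union: the regions partially overlap (shared area 0.37 mm²), so overlapping operands fuse into one piece — 1 connected region; the sphere at (8, 9) is absent (|z−center|=17.600 > r=4.5); Merging all regions: only that combined region is present, so the union is just that shape — 1 connected region. Overall, the cross-section is a single solid region. The nearest boundary edge runs (1.91, 16.94)→(3.57, 19.43); distance from the point to it = 2.51 mm. The point is inside the cross-section and 2.51 mm from the nearest boundary — more than the 0.6 mm shell width (1 × 0.6), so it's in the infill interior.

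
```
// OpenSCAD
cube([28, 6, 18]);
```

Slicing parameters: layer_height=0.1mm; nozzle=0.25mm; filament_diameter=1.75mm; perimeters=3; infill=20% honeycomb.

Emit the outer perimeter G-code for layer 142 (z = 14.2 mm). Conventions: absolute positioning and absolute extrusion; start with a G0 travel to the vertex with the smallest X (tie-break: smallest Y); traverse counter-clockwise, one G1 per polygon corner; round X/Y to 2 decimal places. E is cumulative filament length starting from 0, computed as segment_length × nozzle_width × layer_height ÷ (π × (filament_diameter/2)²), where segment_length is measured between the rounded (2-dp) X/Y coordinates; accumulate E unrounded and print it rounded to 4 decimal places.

At z = 14.2 mm: the 28×6 cube contributes its full rectangle. The outline is a single polygon with 4 vertices. Extrusion per mm of travel: 0.25 × 0.1 / (π × 0.875²) = 0.010394. Accumulating E over each segment gives final E = 0.7068.

G0 X0.00 Y0.00 Z14.20
G1 X28.00 Y0.00 E0.2910
G1 X28.00 Y6.00 E0.3534
G1 X0.00 Y6.00 E0.6444
G1 X0.00 Y0.00 E0.7068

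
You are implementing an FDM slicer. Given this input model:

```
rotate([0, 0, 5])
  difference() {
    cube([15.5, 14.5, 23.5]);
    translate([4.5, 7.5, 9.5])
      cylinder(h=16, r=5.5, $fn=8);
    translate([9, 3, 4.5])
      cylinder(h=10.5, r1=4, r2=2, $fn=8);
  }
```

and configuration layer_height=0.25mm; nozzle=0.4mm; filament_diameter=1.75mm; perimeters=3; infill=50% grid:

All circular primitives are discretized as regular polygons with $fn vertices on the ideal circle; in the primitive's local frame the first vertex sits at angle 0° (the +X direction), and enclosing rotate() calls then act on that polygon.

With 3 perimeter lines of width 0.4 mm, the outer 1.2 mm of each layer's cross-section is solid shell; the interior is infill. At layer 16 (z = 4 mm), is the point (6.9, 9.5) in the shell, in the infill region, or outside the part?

infill

At z = 4 mm: the 15.5×14.5 cube contributes its full rectangle; the cylinder at (4.5, 7.5) is not intersected at this z (z outside [9.5, 25.5]); the cone at (9, 3) is not intersected at this z (z outside [4.5, 15]); Taking the first minus the rest: none of the subtracted shapes is present at this height, so the 15.5×14.5 cube is unchanged — 1 connected region; (rotated 5° about Z; rotation is an isometry so areas/perimeters/island counts are preserved). Overall, the cross-section is a single solid region. Undo the 5° rotation: the query point maps to (7.702, 8.862) in the un-rotated model frame. The nearest boundary edge runs (15.50, 14.50)→(0.00, 14.50); distance from the point to it = 5.64 mm. The point is inside the cross-section and 5.64 mm from the nearest boundary — more than the 1.2 mm shell width (3 × 0.4), so it's in the infill interior.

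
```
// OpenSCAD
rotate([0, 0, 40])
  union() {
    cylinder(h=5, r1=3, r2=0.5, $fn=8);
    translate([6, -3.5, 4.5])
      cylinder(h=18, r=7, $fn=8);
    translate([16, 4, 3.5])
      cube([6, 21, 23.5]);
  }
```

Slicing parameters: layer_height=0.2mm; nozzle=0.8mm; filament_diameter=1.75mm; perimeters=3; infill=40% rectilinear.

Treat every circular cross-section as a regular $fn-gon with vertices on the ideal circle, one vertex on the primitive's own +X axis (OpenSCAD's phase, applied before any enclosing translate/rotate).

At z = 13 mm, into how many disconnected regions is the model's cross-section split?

2

At z = 13 mm: the cone does not reach this height (z outside [0, 5]); the r=7 cylinder at (6, -3.5) gives a regular 8-gon of circumradius 7 (constant along its height); the cube at (16, 4) is present — its section is the full 6×21 rectangle; Combining (union): the 2 present regions are separate (no shared area or edge), so areas and boundary lengths simply add and each stays a separate island — 2 connected regions; (whole slice rotated 40° about Z — lengths, areas and connectivity unchanged). The result has 2 disconnected regions.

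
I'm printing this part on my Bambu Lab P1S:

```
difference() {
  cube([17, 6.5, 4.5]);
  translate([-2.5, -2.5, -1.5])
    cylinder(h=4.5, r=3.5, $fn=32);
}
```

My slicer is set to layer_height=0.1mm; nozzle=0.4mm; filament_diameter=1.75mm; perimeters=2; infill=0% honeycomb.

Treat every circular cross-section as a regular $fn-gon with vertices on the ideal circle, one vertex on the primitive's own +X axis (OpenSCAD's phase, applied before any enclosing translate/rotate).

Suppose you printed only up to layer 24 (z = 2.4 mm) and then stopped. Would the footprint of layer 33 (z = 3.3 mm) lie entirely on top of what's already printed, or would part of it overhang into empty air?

Compare the two slices. At z = 2.4: the 17×6.5 cube contributes its full rectangle (area 110.50 mm²); the r=3.5 cylinder at (-2.5, -2.5) gives a regular 32-gon of circumradius 3.5 (constant along its height) (area = (32/2)·3.500²·sin(360°/32) = 38.24 mm²); After the difference (first − rest): starting from the 17×6.5 cube (110.50 mm²), the r=3.5 cylinder at (-2.5, -2.5) misses the remaining region (no effect) — area = 110.50 mm². At z = 3.3: the 17×6.5 cube contributes its full rectangle (area 110.50 mm²); the cylinder at (-2.5, -2.5) does not reach this height (z outside [-1.5, 3]); Subtracting the remaining from the first: none of the subtracted shapes is present at this height, so the 17×6.5 cube is unchanged — area = 110.50 mm². Checking containment: the cross-section at z = 3.3 is a subset of the cross-section at z = 2.4.

entirely on top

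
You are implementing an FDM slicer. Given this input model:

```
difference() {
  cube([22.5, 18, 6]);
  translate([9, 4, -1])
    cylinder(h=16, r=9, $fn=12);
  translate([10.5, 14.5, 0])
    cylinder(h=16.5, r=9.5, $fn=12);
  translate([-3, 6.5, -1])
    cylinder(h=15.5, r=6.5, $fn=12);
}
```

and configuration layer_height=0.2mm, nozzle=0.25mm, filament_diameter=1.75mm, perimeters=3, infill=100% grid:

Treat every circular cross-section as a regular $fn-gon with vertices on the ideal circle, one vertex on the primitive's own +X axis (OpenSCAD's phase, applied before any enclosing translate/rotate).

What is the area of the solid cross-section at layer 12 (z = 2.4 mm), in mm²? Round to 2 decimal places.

At z = 2.4 mm: the 22.5×18 cube contributes its full rectangle (area 405.00 mm²); the cylinder at (9, 4): section is a regular 12-gon, circumradius r=9 (area = (12/2)·9.000²·sin(360°/12) = 243.00 mm²); the r=9.5 cylinder at (10.5, 14.5) contributes a regular 12-gon of circumradius 9.5 (area = (12/2)·9.500²·sin(360°/12) = 270.75 mm²); the cylinder at (-3, 6.5): section is a regular 12-gon, circumradius r=6.5 (area = (12/2)·6.500²·sin(360°/12) = 126.75 mm²); Taking the first minus the rest: starting from the 22.5×18 cube (405.00 mm²), the r=9 cylinder at (9, 4) partially overlaps it — only the 189.21 mm² overlap (of its 243.00 mm²) is removed, clipping the outline; the r=9.5 cylinder at (10.5, 14.5) partially overlaps it — only the 122.03 mm² overlap (of its 270.75 mm²) is removed, clipping the outline; the r=6.5 cylinder at (-3, 6.5) partially overlaps it — only the 9.52 mm² overlap (of its 126.75 mm²) is removed, clipping the outline — area = 84.24 mm². Overall, the cross-section has 3 separate islands. Net area = 84.24 mm².

84.24 mm²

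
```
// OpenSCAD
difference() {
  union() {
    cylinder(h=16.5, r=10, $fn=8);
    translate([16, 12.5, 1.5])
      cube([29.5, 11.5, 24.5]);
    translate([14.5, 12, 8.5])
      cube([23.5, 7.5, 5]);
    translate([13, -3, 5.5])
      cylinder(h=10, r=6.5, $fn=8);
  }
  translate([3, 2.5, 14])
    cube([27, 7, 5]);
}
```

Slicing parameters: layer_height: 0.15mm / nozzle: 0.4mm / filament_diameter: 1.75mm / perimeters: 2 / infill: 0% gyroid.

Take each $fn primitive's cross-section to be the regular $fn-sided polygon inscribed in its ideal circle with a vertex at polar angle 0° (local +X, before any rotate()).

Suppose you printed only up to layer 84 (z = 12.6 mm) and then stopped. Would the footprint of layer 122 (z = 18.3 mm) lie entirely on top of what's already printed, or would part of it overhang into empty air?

entirely on top

Compare the two slices. At z = 12.6: the cylinder: section is a regular 8-gon, circumradius r=10 (area = (8/2)·10.000²·sin(360°/8) = 282.84 mm²); the cube at (16, 12.5) (footprint 29.5×11.5) is included at this height (area 339.25 mm²); the 23.5×7.5 cube at (14.5, 12) contributes its full rectangle (area 176.25 mm²); the r=6.5 cylinder at (13, -3) gives a regular 8-gon of circumradius 6.5 (constant along its height) (area = (8/2)·6.500²·sin(360°/8) = 119.50 mm²); Combining (union): the regions partially overlap — summed areas 917.84 mm² minus the doubly-counted overlap 166.55 mm² gives 751.29 mm² — area = 751.29 mm²; the cube at (3, 2.5) is not intersected at this z (z outside [14, 19]); After the difference (first − rest): none of the subtracted shapes is present at this height, so the result so far is unchanged — area = 751.29 mm². At z = 18.3: the cylinder does not reach this height (z outside [0, 16.5]); the cube at (16, 12.5) is present — its section is the full 29.5×11.5 rectangle (area 339.25 mm²); the cube at (14.5, 12) is not intersected at this z (z outside [8.5, 13.5]); the cylinder at (13, -3) is absent (z outside [5.5, 15.5]); Taking the union: only the 29.5×11.5 cube at (16, 12.5) is present, so the union is just that shape — area = 339.25 mm²; the cube at (3, 2.5) is present — its section is the full 27×7 rectangle (area 189.00 mm²); Subtracting the remaining from the first: starting from that combined region (339.25 mm²), the 27×7 cube at (3, 2.5) misses the remaining region (no effect) — area = 339.25 mm². Checking containment: the cross-section at z = 18.3 is a subset of the cross-section at z = 12.6.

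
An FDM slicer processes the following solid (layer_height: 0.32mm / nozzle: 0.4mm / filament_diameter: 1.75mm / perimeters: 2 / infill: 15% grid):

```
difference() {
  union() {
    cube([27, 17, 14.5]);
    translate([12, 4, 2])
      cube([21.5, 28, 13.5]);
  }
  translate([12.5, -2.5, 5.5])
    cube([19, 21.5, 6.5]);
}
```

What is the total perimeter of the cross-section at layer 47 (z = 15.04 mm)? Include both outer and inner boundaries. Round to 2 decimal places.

At z = 15.04 mm: the cube does not reach this height (z outside [0, 14.5]); the cube at (12, 4) is present — its section is the full 21.5×28 rectangle (perimeter 99.00 mm); Combining (union): only the 21.5×28 cube at (12, 4) is present, so the union is just that shape — boundary = 99.00 mm; the cube at (12.5, -2.5) is not intersected at this z (z outside [5.5, 12]); After the difference (first − rest): none of the subtracted shapes is present at this height, so the result so far is unchanged — boundary = 99.00 mm. Overall, the cross-section is a single solid region. Total boundary length (outer) = 99.00 mm.

99.00 mm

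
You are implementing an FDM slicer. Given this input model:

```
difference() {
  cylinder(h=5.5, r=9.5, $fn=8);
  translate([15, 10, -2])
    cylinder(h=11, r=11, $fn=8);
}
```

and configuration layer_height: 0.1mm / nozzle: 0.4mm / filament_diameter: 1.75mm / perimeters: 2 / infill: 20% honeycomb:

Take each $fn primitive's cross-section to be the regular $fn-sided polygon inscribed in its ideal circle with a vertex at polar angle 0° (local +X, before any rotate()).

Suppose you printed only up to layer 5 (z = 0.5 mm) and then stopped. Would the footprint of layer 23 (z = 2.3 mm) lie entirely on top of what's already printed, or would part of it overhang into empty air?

Compare the two slices. At z = 0.5: the cylinder: section is a regular 8-gon, circumradius r=9.5 (area = (8/2)·9.500²·sin(360°/8) = 255.27 mm²); the r=11 cylinder at (15, 10) contributes a regular 8-gon of circumradius 11 (area = (8/2)·11.000²·sin(360°/8) = 342.24 mm²); Taking the first minus the rest: starting from the r=9.5 cylinder (255.27 mm²), the r=11 cylinder at (15, 10) partially overlaps it — only the 7.03 mm² overlap (of its 342.24 mm²) is removed, clipping the outline — area = 248.24 mm². At z = 2.3: the cylinder: section is a regular 8-gon, circumradius r=9.5 (area = (8/2)·9.500²·sin(360°/8) = 255.27 mm²); the cylinder at (15, 10): section is a regular 8-gon, circumradius r=11 (area = (8/2)·11.000²·sin(360°/8) = 342.24 mm²); Subtracting the remaining from the first: starting from the r=9.5 cylinder (255.27 mm²), the r=11 cylinder at (15, 10) partially overlaps it — only the 7.03 mm² overlap (of its 342.24 mm²) is removed, clipping the outline — area = 248.24 mm². Checking containment: the cross-section at z = 2.3 is a subset of the cross-section at z = 0.5.

entirely on top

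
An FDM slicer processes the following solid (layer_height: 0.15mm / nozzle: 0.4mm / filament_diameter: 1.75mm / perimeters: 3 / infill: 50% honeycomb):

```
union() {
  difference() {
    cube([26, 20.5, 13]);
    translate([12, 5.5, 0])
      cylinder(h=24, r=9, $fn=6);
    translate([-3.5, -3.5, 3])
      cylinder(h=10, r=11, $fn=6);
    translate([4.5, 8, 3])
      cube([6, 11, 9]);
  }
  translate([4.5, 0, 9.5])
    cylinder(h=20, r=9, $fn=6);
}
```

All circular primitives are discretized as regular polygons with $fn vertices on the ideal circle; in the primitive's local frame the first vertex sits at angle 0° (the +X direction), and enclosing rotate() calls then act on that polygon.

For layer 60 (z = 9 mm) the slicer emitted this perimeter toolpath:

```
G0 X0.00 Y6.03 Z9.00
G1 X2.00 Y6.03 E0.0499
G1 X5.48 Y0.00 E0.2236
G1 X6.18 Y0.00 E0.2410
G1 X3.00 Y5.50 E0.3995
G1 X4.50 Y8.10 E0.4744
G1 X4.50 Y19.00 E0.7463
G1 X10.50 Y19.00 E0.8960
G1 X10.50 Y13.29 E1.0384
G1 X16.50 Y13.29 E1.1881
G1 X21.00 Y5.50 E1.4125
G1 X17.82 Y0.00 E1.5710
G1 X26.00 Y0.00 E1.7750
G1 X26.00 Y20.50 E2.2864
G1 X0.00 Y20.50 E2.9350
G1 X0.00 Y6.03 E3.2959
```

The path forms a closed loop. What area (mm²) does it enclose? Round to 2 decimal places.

Apply the shoelace formula to the sequence of (X, Y) vertices; enclosed area = 281.72 mm².

281.72 mm²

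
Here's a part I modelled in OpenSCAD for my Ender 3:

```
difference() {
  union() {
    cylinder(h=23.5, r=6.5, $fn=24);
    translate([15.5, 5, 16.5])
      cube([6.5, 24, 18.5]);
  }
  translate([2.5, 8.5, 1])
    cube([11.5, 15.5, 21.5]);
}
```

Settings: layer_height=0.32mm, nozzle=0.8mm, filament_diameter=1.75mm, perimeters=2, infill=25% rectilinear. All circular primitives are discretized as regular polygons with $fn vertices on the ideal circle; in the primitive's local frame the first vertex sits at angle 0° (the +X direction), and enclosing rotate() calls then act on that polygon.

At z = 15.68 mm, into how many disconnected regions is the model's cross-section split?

At z = 15.68 mm: the cylinder: section is a regular 24-gon, circumradius r=6.5; the cube at (15.5, 5) is not intersected at this z (z outside [16.5, 35]); Merging all regions: only the r=6.5 cylinder is present, so the union is just that shape — 1 connected region; the 11.5×15.5 cube at (2.5, 8.5) contributes its full rectangle; After the difference (first − rest): starting from the result so far, the 11.5×15.5 cube at (2.5, 8.5) misses the remaining region (no effect) — 1 connected region. The result has 1 disconnected region.

1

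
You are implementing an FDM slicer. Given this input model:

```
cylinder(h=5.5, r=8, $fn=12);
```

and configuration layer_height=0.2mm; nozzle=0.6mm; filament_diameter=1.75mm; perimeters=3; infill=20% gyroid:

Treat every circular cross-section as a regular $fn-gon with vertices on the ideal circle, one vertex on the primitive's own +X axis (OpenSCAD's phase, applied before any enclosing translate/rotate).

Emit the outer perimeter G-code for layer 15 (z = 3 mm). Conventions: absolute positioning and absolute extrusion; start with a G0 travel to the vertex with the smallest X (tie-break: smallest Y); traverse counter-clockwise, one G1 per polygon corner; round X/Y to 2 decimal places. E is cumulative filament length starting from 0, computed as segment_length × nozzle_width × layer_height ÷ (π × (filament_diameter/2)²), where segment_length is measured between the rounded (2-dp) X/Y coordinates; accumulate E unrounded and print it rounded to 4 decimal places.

G0 X-8.00 Y0.00 Z3.00
G1 X-6.93 Y-4.00 E0.2066
G1 X-4.00 Y-6.93 E0.4133
G1 X0.00 Y-8.00 E0.6199
G1 X4.00 Y-6.93 E0.8265
G1 X6.93 Y-4.00 E1.0332
G1 X8.00 Y0.00 E1.2398
G1 X6.93 Y4.00 E1.4463
G1 X4.00 Y6.93 E1.6531
G1 X0.00 Y8.00 E1.8596
G1 X-4.00 Y6.93 E2.0662
G1 X-6.93 Y4.00 E2.2730
G1 X-8.00 Y0.00 E2.4795

At z = 3 mm: the r=8 cylinder contributes a regular 12-gon of circumradius 8. The outline is a single polygon with 12 vertices. Extrusion per mm of travel: 0.6 × 0.2 / (π × 0.875²) = 0.049890. Accumulating E over each segment gives final E = 2.4795.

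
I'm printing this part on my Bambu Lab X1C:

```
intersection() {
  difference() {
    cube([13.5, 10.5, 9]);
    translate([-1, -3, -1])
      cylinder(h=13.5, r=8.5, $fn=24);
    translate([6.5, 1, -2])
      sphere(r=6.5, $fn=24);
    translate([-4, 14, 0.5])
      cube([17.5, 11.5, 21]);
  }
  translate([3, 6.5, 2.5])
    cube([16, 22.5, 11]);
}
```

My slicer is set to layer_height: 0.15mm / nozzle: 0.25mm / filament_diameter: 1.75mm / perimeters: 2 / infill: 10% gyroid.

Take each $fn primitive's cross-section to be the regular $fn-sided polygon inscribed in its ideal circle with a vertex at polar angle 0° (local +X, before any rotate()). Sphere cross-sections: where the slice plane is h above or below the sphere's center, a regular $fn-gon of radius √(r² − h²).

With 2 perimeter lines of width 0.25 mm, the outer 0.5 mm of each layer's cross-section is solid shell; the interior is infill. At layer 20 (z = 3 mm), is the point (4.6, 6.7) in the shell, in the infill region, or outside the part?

shell

At z = 3 mm: the cube is present — its section is the full 13.5×10.5 rectangle; the r=8.5 cylinder at (-1, -3) contributes a regular 24-gon of circumradius 8.5; the r=6.5 sphere at (6.5, 1) slices to a regular 24-gon of circumradius 4.153 (√(r²−h²) with h=5 from center); the cube at (-4, 14) is present — its section is the full 17.5×11.5 rectangle; After the difference (first − rest): starting from the 13.5×10.5 cube, the r=8.5 cylinder at (-1, -3) partially overlaps it — only the 25.85 mm² overlap (of its 224.40 mm²) is removed, clipping the outline; the r=6.5 sphere at (6.5, 1) partially overlaps it — only the 23.08 mm² overlap (of its 53.58 mm²) is removed, clipping the outline; the 17.5×11.5 cube at (-4, 14) misses the remaining region (no effect) — 1 connected region; the cube at (3, 6.5) is present — its section is the full 16×22.5 rectangle; Taking the intersection: the 16×22.5 cube at (3, 6.5) partially overlaps that combined region; clipping to the common part keeps 42.00 mm² — 1 connected region. Overall, the cross-section is a single solid region. The nearest boundary edge runs (13.50, 6.50)→(3.00, 6.50); distance from the point to it = 0.20 mm. The point is inside the cross-section, 0.20 mm from the nearest boundary — within the 0.5 mm shell band (2 × 0.25).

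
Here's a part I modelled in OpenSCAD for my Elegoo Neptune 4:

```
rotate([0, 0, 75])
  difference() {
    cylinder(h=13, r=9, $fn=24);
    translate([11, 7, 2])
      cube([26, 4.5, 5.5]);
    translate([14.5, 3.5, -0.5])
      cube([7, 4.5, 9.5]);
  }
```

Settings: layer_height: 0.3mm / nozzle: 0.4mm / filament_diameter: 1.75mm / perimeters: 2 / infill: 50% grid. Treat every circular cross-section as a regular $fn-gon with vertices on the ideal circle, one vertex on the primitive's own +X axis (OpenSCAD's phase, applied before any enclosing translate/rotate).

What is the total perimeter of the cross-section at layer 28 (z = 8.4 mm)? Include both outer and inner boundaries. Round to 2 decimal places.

At z = 8.4 mm: the r=9 cylinder gives a regular 24-gon of circumradius 9 (constant along its height) (perimeter = 2·24·9.000·sin(180°/24) = 56.39 mm); the cube at (11, 7) is absent (z outside [2, 7.5]); the 7×4.5 cube at (14.5, 3.5) contributes its full rectangle (perimeter 23.00 mm); After the difference (first − rest): starting from the r=9 cylinder, the 7×4.5 cube at (14.5, 3.5) misses the remaining region (no effect) — boundary = 56.39 mm; (whole slice rotated 75° about Z — lengths, areas and connectivity unchanged). Overall, the cross-section is a single solid region. Total boundary length (outer) = 56.39 mm.

56.39 mm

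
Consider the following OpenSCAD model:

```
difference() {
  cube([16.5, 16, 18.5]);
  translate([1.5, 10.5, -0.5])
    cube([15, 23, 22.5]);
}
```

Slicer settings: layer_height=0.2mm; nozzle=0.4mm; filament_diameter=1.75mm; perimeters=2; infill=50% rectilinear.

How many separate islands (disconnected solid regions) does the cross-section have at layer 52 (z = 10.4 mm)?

At z = 10.4 mm: the 16.5×16 cube contributes its full rectangle; the cube at (1.5, 10.5) (footprint 15×23) is included at this height; Subtracting the remaining from the first: starting from the 16.5×16 cube, the 15×23 cube at (1.5, 10.5) partially overlaps it — only the 82.50 mm² overlap (of its 345.00 mm²) is removed, clipping the outline — 1 connected region. Overall, the cross-section is a single solid region. Island count = 1.

1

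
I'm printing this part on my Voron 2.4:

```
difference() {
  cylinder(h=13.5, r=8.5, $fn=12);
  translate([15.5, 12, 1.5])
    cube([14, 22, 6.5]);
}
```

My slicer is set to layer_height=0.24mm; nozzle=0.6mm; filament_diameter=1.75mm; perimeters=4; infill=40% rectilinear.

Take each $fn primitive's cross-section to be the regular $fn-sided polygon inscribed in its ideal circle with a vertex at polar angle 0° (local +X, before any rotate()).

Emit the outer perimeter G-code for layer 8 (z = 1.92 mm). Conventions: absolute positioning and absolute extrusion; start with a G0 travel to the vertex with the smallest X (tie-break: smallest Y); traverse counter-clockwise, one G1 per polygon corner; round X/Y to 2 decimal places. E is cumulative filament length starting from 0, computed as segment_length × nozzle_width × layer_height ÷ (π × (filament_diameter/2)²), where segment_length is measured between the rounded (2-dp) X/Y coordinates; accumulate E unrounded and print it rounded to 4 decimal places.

At z = 1.92 mm: the cylinder: section is a regular 12-gon, circumradius r=8.5; the 14×22 cube at (15.5, 12) contributes its full rectangle; Subtracting the remaining from the first: starting from the r=8.5 cylinder, the 14×22 cube at (15.5, 12) misses the remaining region (no effect) — 1 connected region. The outline is a single polygon with 12 vertices. Extrusion per mm of travel: 0.6 × 0.24 / (π × 0.875²) = 0.059868. Accumulating E over each segment gives final E = 3.1607.

G0 X-8.50 Y0.00 Z1.92
G1 X-7.36 Y-4.25 E0.2634
G1 X-4.25 Y-7.36 E0.5267
G1 X0.00 Y-8.50 E0.7902
G1 X4.25 Y-7.36 E1.0536
G1 X7.36 Y-4.25 E1.3169
G1 X8.50 Y0.00 E1.5804
G1 X7.36 Y4.25 E1.8438
G1 X4.25 Y7.36 E2.1071
G1 X0.00 Y8.50 E2.3705
G1 X-4.25 Y7.36 E2.6340
G1 X-7.36 Y4.25 E2.8973
G1 X-8.50 Y0.00 E3.1607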